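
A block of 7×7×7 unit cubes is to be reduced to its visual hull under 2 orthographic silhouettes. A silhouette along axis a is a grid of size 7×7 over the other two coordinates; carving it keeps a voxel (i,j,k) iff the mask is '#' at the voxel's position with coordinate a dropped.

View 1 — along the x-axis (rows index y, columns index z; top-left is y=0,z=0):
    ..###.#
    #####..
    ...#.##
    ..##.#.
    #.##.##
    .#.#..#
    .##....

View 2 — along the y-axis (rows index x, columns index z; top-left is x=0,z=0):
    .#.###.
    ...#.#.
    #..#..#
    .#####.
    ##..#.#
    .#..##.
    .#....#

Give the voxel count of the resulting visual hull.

initial block: 7^3 = 343
after view 1 [x-axis, 25 of 49 cells solid] → remaining = 175
after view 2 [y-axis, 23 of 49 cells solid] → remaining = 80

|visual hull| = 80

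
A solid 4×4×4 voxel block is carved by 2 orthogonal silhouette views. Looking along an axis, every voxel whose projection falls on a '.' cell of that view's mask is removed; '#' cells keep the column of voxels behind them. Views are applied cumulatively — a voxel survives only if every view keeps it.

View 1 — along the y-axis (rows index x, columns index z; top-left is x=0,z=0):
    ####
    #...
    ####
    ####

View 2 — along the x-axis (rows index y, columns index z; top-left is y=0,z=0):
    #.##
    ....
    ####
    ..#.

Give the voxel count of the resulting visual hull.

before carving: 64 voxels (4×4×4)
after view 1 [y-axis, 13 of 16 cells solid] → remaining = 52
after view 2 [x-axis, 8 of 16 cells solid] → remaining = 26

26 voxels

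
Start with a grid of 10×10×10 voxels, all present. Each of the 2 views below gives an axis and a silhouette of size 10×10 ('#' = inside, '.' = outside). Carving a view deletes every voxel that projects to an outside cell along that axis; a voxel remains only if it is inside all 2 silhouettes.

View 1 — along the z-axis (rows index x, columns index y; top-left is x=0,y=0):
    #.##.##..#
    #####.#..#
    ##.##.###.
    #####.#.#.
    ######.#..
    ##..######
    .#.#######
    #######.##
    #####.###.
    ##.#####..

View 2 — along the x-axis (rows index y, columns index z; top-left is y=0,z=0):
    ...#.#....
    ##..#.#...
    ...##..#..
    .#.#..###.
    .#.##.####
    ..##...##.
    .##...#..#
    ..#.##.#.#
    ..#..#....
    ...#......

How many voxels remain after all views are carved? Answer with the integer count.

initial block: 10^3 = 1000
  1. axis=2 (XY plane), |mask|=74  ⇒  voxels=740
  2. axis=0 (YZ plane), |mask|=37  ⇒  voxels=287

287 voxels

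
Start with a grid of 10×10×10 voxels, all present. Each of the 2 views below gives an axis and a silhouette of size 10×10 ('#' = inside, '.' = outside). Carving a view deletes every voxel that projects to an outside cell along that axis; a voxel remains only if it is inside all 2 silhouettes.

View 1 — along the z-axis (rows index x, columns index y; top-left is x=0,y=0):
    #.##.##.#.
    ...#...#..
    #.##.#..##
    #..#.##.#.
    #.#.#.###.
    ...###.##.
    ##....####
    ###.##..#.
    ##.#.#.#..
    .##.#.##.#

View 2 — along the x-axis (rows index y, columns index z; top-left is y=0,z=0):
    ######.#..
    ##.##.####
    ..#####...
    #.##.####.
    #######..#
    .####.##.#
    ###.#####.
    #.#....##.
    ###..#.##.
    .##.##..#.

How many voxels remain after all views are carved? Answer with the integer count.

full grid |V| = 1000
V1 z: intersect with XY mask (53 set) -- 530 left
V2 x: intersect with YZ mask (65 set) -- 343 left

343 voxels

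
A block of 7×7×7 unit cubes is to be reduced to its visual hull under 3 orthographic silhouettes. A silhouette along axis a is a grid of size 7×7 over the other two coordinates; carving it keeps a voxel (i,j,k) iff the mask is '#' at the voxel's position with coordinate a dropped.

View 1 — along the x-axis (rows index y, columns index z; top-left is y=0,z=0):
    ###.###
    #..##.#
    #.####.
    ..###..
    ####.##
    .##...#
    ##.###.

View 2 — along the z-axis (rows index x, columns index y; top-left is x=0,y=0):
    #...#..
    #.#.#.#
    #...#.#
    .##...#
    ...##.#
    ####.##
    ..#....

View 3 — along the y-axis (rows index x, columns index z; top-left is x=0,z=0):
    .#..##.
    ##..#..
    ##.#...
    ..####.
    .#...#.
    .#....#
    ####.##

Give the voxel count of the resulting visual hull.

remaining voxels: 46

initial block: 7^3 = 343
after view 1 [x-axis, 32 of 49 cells solid] → remaining = 224
after view 2 [z-axis, 22 of 49 cells solid] → remaining = 110
after view 3 [y-axis, 23 of 49 cells solid] → remaining = 46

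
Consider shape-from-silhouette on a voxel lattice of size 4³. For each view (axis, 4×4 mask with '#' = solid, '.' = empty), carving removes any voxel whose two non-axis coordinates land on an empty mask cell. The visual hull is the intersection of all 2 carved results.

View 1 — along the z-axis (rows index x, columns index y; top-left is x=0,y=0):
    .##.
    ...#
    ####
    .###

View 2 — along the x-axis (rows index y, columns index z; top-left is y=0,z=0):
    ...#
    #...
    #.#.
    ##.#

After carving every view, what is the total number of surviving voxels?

remaining voxels: 19

full grid |V| = 64
step 1: project along z, AND mask (10/16) → |grid| = 40
step 2: project along x, AND mask (7/16) → |grid| = 19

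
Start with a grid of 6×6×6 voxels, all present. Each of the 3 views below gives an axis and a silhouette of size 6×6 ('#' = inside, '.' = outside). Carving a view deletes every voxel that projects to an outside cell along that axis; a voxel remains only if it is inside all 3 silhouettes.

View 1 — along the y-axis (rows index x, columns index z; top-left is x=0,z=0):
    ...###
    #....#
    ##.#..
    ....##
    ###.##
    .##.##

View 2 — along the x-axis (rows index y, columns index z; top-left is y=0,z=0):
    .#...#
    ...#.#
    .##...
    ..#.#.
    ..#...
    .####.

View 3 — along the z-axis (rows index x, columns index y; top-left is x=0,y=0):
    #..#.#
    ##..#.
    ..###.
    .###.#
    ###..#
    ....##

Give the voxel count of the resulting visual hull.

voxel count = 22

full grid |V| = 216
step 1: project along y, AND mask (19/36) → |grid| = 114
step 2: project along x, AND mask (13/36) → |grid| = 39
step 3: project along z, AND mask (19/36) → |grid| = 22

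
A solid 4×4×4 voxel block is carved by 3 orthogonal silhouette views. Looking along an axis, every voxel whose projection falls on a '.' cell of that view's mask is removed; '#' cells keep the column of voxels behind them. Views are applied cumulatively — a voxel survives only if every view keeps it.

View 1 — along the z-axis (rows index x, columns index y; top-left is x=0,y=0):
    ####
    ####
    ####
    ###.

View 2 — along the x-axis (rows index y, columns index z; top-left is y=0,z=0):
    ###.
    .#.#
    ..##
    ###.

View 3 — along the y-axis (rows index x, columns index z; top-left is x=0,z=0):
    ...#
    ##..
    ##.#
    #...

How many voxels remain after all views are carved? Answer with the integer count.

15 voxels

start: 4×4×4 = 64 voxels
after view 1 [z-axis, 15 of 16 cells solid] → remaining = 60
after view 2 [x-axis, 10 of 16 cells solid] → remaining = 37
after view 3 [y-axis, 7 of 16 cells solid] → remaining = 15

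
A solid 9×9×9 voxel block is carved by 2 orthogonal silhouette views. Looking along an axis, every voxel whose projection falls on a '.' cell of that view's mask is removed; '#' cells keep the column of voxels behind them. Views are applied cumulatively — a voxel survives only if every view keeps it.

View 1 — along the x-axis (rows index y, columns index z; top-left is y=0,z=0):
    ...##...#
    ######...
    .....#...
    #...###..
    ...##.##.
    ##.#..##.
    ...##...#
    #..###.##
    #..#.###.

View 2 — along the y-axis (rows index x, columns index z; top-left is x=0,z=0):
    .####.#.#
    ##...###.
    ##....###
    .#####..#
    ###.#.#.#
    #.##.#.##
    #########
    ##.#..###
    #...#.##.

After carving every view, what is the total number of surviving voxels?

before carving: 729 voxels (9×9×9)
after view 1 [x-axis, 37 of 81 cells solid] → remaining = 333
after view 2 [y-axis, 53 of 81 cells solid] → remaining = 212

voxel count = 212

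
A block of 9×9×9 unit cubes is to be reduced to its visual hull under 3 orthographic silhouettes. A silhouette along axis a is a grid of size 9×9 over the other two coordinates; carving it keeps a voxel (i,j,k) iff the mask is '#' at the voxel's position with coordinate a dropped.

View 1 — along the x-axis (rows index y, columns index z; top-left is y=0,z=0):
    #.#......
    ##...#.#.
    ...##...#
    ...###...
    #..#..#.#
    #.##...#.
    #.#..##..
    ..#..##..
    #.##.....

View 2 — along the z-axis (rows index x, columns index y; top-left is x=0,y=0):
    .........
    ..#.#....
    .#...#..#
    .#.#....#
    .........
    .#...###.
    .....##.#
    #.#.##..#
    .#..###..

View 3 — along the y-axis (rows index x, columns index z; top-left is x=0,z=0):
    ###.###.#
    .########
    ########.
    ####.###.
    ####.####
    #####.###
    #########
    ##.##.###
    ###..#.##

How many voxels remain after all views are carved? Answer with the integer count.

|visual hull| = 74

initial block: 9^3 = 729
step 1: project along x, AND mask (30/81) → |grid| = 270
step 2: project along z, AND mask (24/81) → |grid| = 86
step 3: project along y, AND mask (68/81) → |grid| = 74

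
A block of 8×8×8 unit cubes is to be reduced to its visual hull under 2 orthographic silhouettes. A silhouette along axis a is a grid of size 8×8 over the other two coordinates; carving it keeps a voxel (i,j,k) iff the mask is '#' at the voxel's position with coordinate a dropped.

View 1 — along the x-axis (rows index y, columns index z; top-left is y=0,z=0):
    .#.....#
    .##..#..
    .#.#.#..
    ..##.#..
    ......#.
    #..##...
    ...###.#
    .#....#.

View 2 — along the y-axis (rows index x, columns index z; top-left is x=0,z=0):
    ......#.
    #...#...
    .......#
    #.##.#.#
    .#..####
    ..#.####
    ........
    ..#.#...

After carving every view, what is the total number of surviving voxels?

50 voxels

start: 8×8×8 = 512 voxels
step 1: project along x, AND mask (21/64) → |grid| = 168
step 2: project along y, AND mask (21/64) → |grid| = 50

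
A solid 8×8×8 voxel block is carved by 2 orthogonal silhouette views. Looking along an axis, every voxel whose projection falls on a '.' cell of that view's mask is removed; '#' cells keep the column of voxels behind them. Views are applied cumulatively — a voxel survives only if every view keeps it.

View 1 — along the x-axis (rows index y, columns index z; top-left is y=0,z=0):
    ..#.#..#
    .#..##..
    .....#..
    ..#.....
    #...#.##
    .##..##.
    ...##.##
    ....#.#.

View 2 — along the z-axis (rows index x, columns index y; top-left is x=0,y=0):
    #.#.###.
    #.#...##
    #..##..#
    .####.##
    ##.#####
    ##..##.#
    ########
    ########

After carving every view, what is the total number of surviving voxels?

initial block: 8^3 = 512
[1] x-view keeps 22 columns → grid now 176
[2] z-view keeps 47 columns → grid now 132

132 voxels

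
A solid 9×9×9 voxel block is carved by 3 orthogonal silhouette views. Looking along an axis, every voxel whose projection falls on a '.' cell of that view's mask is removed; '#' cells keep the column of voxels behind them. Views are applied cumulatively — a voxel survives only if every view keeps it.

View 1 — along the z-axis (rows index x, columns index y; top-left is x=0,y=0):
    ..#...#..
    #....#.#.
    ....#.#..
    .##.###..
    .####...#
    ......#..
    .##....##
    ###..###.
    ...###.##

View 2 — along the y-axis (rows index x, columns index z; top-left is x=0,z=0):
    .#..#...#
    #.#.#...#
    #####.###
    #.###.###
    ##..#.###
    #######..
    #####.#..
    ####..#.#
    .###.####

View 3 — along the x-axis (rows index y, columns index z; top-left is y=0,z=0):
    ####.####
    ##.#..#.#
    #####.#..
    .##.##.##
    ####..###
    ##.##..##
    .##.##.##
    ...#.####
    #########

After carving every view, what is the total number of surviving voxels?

full grid |V| = 729
V1 z: intersect with XY mask (33 set) -- 297 left
V2 y: intersect with XZ mask (54 set) -- 201 left
V3 x: intersect with YZ mask (58 set) -- 146 left

146 voxels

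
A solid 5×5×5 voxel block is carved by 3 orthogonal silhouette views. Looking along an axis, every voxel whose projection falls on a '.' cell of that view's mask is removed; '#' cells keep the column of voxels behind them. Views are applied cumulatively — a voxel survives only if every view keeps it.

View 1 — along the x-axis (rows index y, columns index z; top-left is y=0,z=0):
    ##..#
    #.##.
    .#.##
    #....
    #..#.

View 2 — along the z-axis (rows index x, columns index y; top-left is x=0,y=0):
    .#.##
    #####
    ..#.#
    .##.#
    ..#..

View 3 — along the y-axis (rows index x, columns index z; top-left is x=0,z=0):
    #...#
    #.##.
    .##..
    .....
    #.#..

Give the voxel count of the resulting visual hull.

initial block: 5^3 = 125
V1 x: intersect with YZ mask (12 set) -- 60 left
V2 z: intersect with XY mask (14 set) -- 34 left
V3 y: intersect with XZ mask (9 set) -- 12 left

remaining voxels: 12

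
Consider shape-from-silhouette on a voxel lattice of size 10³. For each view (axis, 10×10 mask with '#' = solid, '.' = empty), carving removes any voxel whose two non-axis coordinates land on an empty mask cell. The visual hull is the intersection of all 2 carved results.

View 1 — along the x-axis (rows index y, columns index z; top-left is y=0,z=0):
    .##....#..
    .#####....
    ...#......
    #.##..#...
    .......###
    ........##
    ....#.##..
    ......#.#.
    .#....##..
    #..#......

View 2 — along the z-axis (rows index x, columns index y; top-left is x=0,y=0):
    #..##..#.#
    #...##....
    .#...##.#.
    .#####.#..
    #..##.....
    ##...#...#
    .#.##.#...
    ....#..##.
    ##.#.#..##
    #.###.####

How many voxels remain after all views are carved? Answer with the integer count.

before carving: 1000 voxels (10×10×10)
carve view 1 (along x, YZ-mask fill 28/100): 280 voxels remain
carve view 2 (along z, XY-mask fill 46/100): 137 voxels remain

137 voxels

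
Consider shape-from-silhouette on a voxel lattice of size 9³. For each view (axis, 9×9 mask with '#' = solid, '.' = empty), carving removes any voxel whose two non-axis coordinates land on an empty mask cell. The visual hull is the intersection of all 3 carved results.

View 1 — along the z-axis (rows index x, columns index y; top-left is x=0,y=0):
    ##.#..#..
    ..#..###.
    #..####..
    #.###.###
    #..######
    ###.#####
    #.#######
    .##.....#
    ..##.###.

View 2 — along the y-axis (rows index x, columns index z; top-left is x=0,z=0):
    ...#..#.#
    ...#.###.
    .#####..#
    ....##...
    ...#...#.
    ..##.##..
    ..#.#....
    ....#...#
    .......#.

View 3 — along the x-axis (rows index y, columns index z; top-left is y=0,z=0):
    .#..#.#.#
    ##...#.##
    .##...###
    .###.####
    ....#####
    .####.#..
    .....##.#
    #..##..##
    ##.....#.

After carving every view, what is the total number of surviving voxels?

full grid |V| = 729
step 1: project along z, AND mask (51/81) → |grid| = 459
step 2: project along y, AND mask (26/81) → |grid| = 145
step 3: project along x, AND mask (42/81) → |grid| = 70

remaining voxels: 70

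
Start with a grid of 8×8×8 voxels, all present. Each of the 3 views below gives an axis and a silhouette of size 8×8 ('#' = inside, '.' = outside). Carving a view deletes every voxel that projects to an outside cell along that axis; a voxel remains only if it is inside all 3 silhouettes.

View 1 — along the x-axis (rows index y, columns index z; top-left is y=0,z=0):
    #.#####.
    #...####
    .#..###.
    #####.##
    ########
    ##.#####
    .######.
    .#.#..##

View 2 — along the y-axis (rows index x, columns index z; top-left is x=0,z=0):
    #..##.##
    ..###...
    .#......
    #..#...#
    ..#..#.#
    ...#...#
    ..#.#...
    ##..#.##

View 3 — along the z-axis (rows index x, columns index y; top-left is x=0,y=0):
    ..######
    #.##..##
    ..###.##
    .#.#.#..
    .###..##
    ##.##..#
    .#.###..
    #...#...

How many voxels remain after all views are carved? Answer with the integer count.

full grid |V| = 512
[1] x-view keeps 47 columns → grid now 376
[2] y-view keeps 24 columns → grid now 138
[3] z-view keeps 35 columns → grid now 77

remaining voxels: 77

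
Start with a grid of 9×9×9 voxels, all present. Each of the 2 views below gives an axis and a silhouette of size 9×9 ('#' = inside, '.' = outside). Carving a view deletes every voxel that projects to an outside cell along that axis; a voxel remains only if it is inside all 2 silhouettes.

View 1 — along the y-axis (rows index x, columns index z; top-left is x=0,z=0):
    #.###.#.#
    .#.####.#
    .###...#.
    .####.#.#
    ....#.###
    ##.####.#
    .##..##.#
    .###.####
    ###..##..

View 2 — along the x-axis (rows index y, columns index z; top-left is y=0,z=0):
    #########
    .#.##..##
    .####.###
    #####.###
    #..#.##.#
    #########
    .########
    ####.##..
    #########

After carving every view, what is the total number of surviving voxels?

initial block: 9^3 = 729
after view 1 [y-axis, 50 of 81 cells solid] → remaining = 450
after view 2 [x-axis, 66 of 81 cells solid] → remaining = 376

|visual hull| = 376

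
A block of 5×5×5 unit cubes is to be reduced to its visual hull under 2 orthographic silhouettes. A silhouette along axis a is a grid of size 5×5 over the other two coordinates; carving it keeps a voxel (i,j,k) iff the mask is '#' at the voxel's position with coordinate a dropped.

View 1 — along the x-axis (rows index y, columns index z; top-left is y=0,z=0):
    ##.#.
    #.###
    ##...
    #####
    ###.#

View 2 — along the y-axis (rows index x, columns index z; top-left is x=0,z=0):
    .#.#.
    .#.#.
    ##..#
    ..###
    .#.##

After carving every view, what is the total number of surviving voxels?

initial block: 5^3 = 125
carve view 1 (along x, YZ-mask fill 18/25): 90 voxels remain
carve view 2 (along y, XZ-mask fill 13/25): 45 voxels remain

45 voxels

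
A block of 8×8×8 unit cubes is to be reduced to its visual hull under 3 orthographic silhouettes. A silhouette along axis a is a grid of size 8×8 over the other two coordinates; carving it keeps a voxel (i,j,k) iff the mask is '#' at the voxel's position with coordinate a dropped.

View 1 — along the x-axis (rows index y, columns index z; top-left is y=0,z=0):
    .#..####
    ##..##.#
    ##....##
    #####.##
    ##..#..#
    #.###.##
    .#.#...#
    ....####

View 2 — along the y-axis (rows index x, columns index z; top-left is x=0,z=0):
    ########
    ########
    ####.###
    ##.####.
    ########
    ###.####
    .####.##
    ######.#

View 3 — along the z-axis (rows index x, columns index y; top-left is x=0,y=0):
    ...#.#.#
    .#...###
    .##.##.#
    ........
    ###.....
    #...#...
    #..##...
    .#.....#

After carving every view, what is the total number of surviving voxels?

full grid |V| = 512
carve view 1 (along x, YZ-mask fill 38/64): 304 voxels remain
carve view 2 (along y, XZ-mask fill 57/64): 272 voxels remain
carve view 3 (along z, XY-mask fill 22/64): 98 voxels remain

voxel count = 98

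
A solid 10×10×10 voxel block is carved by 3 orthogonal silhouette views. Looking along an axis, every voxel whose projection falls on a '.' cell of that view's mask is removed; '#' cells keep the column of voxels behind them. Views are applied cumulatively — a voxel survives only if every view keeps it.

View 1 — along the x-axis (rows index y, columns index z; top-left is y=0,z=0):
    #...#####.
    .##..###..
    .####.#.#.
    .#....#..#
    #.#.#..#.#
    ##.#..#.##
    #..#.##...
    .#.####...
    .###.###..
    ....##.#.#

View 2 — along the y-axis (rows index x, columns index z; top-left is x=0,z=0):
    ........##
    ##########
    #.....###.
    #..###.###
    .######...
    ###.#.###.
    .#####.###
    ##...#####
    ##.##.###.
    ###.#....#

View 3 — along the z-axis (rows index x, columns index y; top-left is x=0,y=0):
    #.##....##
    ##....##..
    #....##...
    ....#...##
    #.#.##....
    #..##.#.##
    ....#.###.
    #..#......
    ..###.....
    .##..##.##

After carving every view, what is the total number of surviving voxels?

start: 10×10×10 = 1000 voxels
carve view 1 (along x, YZ-mask fill 50/100): 500 voxels remain
carve view 2 (along y, XZ-mask fill 63/100): 311 voxels remain
carve view 3 (along z, XY-mask fill 40/100): 122 voxels remain

|visual hull| = 122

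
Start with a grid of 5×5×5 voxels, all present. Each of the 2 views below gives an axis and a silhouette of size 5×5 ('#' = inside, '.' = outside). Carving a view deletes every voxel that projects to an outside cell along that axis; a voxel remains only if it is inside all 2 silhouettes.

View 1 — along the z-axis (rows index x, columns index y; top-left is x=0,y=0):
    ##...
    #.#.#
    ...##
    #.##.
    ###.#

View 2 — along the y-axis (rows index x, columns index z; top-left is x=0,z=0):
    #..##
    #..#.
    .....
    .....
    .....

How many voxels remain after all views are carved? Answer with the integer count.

|visual hull| = 12

full grid |V| = 125
[1] z-view keeps 14 columns → grid now 70
[2] y-view keeps 5 columns → grid now 12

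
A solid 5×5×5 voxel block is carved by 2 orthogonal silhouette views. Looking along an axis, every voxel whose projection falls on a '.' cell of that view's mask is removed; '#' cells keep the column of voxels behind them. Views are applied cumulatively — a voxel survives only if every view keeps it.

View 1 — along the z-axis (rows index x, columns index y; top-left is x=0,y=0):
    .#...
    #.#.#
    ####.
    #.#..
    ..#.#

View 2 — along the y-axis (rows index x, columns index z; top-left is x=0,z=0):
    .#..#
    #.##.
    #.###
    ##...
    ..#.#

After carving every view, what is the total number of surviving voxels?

before carving: 125 voxels (5×5×5)
carve view 1 (along z, XY-mask fill 12/25): 60 voxels remain
carve view 2 (along y, XZ-mask fill 13/25): 35 voxels remain

voxel count = 35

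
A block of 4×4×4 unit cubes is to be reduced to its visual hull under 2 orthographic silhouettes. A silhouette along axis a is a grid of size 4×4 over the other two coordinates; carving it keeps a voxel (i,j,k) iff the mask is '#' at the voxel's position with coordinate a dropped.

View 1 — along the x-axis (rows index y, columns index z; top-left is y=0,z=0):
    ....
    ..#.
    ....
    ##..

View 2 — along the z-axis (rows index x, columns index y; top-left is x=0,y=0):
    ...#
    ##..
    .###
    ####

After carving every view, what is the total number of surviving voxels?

|visual hull| = 9

before carving: 64 voxels (4×4×4)
[1] x-view keeps 3 columns → grid now 12
[2] z-view keeps 10 columns → grid now 9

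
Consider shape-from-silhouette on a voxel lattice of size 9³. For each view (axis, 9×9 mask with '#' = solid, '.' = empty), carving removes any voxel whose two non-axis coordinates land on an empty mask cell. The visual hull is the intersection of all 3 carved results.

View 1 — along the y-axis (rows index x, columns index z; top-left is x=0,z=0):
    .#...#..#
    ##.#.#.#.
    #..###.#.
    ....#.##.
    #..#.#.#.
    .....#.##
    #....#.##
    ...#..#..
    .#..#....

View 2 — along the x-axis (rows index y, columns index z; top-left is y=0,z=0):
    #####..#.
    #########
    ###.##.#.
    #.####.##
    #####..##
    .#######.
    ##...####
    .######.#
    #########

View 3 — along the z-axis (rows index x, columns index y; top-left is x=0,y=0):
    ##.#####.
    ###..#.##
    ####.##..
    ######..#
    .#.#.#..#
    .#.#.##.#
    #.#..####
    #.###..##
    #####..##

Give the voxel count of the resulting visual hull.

full grid |V| = 729
step 1: project along y, AND mask (31/81) → |grid| = 279
step 2: project along x, AND mask (64/81) → |grid| = 222
step 3: project along z, AND mask (54/81) → |grid| = 149

voxel count = 149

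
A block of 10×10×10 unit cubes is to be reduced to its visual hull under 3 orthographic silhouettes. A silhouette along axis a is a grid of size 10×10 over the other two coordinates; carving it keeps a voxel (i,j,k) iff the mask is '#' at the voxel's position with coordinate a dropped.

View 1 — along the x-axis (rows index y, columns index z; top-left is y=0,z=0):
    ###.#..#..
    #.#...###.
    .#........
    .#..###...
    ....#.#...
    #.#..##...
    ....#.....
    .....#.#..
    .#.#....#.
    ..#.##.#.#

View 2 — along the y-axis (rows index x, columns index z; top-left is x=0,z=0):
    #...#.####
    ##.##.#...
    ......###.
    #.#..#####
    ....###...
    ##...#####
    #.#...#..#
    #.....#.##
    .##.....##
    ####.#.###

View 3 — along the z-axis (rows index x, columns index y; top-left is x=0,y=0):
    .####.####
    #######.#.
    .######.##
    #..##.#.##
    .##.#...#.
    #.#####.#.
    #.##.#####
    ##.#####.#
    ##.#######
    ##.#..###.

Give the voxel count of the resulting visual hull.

voxel count = 107

full grid |V| = 1000
step 1: project along x, AND mask (32/100) → |grid| = 320
step 2: project along y, AND mask (51/100) → |grid| = 159
step 3: project along z, AND mask (72/100) → |grid| = 107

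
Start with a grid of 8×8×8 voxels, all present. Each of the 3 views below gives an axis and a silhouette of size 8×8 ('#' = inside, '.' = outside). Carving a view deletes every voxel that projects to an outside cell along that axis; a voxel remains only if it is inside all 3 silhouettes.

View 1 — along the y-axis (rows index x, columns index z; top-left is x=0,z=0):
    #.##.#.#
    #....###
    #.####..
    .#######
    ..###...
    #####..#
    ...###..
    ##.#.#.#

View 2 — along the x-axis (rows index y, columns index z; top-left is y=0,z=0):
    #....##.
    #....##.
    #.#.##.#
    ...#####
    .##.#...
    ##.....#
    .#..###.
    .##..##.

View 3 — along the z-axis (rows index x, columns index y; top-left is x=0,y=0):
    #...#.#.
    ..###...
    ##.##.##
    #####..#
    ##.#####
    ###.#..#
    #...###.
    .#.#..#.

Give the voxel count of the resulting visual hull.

before carving: 512 voxels (8×8×8)
step 1: project along y, AND mask (38/64) → |grid| = 304
step 2: project along x, AND mask (30/64) → |grid| = 135
step 3: project along z, AND mask (37/64) → |grid| = 71

voxel count = 71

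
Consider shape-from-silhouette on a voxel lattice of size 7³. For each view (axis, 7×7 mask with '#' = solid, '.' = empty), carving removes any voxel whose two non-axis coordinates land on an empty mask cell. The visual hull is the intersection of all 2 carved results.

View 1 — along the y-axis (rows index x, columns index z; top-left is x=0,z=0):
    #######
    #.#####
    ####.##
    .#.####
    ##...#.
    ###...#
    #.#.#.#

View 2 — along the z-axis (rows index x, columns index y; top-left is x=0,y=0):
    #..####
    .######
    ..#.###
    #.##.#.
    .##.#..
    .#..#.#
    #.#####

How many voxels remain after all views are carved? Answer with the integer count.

voxel count = 160

initial block: 7^3 = 343
after view 1 [y-axis, 35 of 49 cells solid] → remaining = 245
after view 2 [z-axis, 31 of 49 cells solid] → remaining = 160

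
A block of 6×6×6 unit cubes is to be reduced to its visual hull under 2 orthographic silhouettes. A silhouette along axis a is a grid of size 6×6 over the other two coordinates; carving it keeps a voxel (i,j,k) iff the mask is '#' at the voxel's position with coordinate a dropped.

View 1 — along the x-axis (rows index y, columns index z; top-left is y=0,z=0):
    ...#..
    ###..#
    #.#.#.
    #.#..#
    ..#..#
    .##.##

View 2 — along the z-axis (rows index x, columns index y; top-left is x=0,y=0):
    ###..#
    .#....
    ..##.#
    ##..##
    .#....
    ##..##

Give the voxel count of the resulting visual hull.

remaining voxels: 52

before carving: 216 voxels (6×6×6)
V1 x: intersect with YZ mask (17 set) -- 102 left
V2 z: intersect with XY mask (17 set) -- 52 left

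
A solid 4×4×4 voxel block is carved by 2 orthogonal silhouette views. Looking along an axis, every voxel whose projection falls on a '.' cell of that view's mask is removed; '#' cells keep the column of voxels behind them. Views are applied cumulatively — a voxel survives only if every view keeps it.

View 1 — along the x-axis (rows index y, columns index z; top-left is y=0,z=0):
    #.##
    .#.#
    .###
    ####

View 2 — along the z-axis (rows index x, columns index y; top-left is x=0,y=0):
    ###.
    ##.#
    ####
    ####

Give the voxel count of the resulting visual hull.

start: 4×4×4 = 64 voxels
carve view 1 (along x, YZ-mask fill 12/16): 48 voxels remain
carve view 2 (along z, XY-mask fill 14/16): 41 voxels remain

remaining voxels: 41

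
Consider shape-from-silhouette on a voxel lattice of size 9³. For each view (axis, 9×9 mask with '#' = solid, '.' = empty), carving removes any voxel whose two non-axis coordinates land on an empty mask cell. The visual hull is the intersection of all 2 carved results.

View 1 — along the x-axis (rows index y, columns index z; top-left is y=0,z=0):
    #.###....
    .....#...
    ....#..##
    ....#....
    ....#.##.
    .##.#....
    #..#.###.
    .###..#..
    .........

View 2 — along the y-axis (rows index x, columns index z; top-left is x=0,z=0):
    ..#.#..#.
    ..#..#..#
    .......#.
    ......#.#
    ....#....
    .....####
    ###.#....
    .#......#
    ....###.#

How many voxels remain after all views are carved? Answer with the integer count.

voxel count = 64

before carving: 729 voxels (9×9×9)
carve view 1 (along x, YZ-mask fill 24/81): 216 voxels remain
carve view 2 (along y, XZ-mask fill 24/81): 64 voxels remain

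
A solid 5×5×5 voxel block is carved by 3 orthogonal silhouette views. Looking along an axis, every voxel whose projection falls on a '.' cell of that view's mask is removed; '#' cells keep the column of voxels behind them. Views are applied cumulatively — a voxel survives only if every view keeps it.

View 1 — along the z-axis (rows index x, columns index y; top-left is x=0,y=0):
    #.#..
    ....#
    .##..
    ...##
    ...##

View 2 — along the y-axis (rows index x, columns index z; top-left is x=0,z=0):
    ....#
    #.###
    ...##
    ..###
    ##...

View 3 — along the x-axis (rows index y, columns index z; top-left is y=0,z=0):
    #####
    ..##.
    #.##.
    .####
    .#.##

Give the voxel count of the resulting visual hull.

voxel count = 12

before carving: 125 voxels (5×5×5)
[1] z-view keeps 9 columns → grid now 45
[2] y-view keeps 12 columns → grid now 20
[3] x-view keeps 17 columns → grid now 12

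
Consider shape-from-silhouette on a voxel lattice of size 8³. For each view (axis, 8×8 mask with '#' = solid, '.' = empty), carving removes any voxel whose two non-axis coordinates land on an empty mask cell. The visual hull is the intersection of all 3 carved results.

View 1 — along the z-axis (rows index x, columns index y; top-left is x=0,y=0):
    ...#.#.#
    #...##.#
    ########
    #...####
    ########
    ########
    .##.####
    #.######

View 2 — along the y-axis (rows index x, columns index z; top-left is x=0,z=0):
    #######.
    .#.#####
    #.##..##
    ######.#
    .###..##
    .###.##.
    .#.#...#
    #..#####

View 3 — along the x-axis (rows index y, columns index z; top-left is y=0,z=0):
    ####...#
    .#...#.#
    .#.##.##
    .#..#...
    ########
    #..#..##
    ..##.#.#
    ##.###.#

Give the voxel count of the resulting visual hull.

voxel count = 163

before carving: 512 voxels (8×8×8)
  1. axis=2 (XY plane), |mask|=49  ⇒  voxels=392
  2. axis=1 (XZ plane), |mask|=44  ⇒  voxels=260
  3. axis=0 (YZ plane), |mask|=37  ⇒  voxels=163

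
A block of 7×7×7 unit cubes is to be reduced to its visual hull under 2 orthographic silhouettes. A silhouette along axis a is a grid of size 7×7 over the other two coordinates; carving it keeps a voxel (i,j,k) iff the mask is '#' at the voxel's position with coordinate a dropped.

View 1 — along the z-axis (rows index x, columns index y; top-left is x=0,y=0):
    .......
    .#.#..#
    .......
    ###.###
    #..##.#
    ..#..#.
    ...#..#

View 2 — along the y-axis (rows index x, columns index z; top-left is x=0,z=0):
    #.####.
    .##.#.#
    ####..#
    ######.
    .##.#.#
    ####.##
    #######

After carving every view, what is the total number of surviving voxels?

remaining voxels: 90

full grid |V| = 343
V1 z: intersect with XY mask (17 set) -- 119 left
V2 y: intersect with XZ mask (37 set) -- 90 left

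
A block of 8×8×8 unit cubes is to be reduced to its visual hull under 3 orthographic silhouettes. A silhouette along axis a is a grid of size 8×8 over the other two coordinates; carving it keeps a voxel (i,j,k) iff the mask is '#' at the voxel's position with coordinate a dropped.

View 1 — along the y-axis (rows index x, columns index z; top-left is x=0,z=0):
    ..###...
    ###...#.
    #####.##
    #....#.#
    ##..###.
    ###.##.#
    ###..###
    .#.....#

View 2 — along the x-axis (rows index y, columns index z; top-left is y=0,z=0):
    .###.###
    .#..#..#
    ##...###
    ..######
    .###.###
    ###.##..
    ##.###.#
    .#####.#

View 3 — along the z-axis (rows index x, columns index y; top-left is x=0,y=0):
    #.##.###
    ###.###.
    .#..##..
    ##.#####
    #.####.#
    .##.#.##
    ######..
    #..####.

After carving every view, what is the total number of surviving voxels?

voxel count = 127

full grid |V| = 512
step 1: project along y, AND mask (36/64) → |grid| = 288
step 2: project along x, AND mask (43/64) → |grid| = 194
step 3: project along z, AND mask (44/64) → |grid| = 127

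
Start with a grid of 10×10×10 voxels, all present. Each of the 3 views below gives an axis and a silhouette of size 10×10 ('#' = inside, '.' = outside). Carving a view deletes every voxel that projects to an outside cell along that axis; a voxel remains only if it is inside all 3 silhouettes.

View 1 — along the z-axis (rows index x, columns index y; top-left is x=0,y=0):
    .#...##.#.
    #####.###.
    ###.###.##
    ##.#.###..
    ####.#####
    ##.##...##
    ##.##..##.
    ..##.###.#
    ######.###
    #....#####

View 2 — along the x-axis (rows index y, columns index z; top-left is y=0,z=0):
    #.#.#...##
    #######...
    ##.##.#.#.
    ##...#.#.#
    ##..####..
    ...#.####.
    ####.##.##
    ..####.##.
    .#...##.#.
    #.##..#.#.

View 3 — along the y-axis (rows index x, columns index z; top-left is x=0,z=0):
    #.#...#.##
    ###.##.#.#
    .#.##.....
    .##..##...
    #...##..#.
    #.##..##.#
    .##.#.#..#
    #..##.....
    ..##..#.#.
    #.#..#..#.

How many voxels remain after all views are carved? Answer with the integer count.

start: 10×10×10 = 1000 voxels
after view 1 [z-axis, 68 of 100 cells solid] → remaining = 680
after view 2 [x-axis, 57 of 100 cells solid] → remaining = 386
after view 3 [y-axis, 45 of 100 cells solid] → remaining = 180

|visual hull| = 180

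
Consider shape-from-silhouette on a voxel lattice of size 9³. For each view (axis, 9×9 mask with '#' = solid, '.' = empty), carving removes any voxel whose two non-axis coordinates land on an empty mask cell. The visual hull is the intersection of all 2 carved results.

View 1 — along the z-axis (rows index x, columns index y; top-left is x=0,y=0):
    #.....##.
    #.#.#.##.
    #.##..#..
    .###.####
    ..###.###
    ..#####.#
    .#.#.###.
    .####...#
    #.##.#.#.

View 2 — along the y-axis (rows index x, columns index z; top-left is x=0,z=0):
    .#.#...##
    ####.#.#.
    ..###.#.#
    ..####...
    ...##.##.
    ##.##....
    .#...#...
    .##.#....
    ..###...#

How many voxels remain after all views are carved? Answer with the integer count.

183 voxels

before carving: 729 voxels (9×9×9)
carve view 1 (along z, XY-mask fill 46/81): 414 voxels remain
carve view 2 (along y, XZ-mask fill 36/81): 183 voxels remain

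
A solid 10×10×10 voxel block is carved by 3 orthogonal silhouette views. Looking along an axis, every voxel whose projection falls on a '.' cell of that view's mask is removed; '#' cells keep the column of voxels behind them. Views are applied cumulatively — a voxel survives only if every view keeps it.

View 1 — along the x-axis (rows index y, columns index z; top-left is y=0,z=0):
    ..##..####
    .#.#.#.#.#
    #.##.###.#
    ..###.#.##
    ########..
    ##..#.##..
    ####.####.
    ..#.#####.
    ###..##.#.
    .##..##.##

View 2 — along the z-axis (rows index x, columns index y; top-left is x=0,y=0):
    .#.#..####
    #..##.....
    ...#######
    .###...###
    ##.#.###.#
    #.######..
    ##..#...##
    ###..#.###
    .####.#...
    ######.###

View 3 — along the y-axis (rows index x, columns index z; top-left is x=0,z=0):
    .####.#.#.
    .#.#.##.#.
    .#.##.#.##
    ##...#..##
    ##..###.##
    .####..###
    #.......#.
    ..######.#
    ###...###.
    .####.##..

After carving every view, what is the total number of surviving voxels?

|visual hull| = 227

initial block: 10^3 = 1000
[1] x-view keeps 63 columns → grid now 630
[2] z-view keeps 62 columns → grid now 387
[3] y-view keeps 57 columns → grid now 227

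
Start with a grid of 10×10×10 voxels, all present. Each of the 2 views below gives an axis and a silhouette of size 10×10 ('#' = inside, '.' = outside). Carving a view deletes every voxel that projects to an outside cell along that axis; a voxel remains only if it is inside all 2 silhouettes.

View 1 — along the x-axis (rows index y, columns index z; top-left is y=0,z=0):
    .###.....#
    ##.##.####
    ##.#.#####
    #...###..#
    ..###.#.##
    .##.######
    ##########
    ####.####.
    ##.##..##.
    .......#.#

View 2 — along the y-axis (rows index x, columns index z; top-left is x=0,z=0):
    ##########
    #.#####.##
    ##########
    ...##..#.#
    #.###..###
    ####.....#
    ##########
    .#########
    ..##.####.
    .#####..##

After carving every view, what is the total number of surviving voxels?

initial block: 10^3 = 1000
V1 x: intersect with YZ mask (65 set) -- 650 left
V2 y: intersect with XZ mask (76 set) -- 495 left

voxel count = 495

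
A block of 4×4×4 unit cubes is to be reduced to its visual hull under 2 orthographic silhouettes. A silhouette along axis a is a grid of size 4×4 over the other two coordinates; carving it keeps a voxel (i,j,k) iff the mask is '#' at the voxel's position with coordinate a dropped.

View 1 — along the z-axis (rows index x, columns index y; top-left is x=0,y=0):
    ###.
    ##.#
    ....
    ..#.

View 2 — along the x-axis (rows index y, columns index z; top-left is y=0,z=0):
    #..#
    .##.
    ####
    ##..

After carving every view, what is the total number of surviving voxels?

initial block: 4^3 = 64
step 1: project along z, AND mask (7/16) → |grid| = 28
step 2: project along x, AND mask (10/16) → |grid| = 18

remaining voxels: 18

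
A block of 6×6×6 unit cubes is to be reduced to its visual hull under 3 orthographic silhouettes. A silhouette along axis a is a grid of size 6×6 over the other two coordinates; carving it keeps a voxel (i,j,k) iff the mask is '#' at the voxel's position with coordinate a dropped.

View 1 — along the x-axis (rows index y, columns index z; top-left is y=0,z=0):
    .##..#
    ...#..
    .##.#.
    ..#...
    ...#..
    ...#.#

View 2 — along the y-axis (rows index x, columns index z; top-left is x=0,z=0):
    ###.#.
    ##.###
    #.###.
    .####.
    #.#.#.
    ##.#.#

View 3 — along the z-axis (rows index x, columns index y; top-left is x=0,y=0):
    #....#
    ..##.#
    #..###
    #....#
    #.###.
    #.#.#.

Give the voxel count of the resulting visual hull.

|visual hull| = 21

start: 6×6×6 = 216 voxels
step 1: project along x, AND mask (11/36) → |grid| = 66
step 2: project along y, AND mask (24/36) → |grid| = 41
step 3: project along z, AND mask (18/36) → |grid| = 21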